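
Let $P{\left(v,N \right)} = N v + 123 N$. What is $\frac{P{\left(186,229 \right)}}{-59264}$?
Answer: $- \frac{70761}{59264} \approx -1.194$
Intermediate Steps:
$P{\left(v,N \right)} = 123 N + N v$
$\frac{P{\left(186,229 \right)}}{-59264} = \frac{229 \left(123 + 186\right)}{-59264} = 229 \cdot 309 \left(- \frac{1}{59264}\right) = 70761 \left(- \frac{1}{59264}\right) = - \frac{70761}{59264}$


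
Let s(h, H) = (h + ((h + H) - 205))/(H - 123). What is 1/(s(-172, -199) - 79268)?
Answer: -161/12761774 ≈ -1.2616e-5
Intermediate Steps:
s(h, H) = (-205 + H + 2*h)/(-123 + H) (s(h, H) = (h + ((H + h) - 205))/(-123 + H) = (h + (-205 + H + h))/(-123 + H) = (-205 + H + 2*h)/(-123 + H))
1/(s(-172, -199) - 79268) = 1/((-205 - 199 + 2*(-172))/(-123 - 199) - 79268) = 1/((-205 - 199 - 344)/(-322) - 79268) = 1/(-1/322*(-748) - 79268) = 1/(374/161 - 79268) = 1/(-12761774/161) = -161/12761774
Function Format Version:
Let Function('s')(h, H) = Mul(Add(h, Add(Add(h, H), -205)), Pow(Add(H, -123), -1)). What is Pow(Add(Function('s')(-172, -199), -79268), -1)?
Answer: Rational(-161, 12761774) ≈ -1.2616e-5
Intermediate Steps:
Function('s')(h, H) = Mul(Pow(Add(-123, H), -1), Add(-205, H, Mul(2, h))) (Function('s')(h, H) = Mul(Add(h, Add(Add(H, h), -205)), Pow(Add(-123, H), -1)) = Mul(Add(h, Add(-205, H, h)), Pow(Add(-123, H), -1)) = Mul(Add(-205, H, Mul(2, h)), Pow(Add(-123, H), -1)) = Mul(Pow(Add(-123, H), -1), Add(-205, H, Mul(2, h))))
Pow(Add(Function('s')(-172, -199), -79268), -1) = Pow(Add(Mul(Pow(Add(-123, -199), -1), Add(-205, -199, Mul(2, -172))), -79268), -1) = Pow(Add(Mul(Pow(-322, -1), Add(-205, -199, -344)), -79268), -1) = Pow(Add(Mul(Rational(-1, 322), -748), -79268), -1) = Pow(Add(Rational(374, 161), -79268), -1) = Pow(Rational(-12761774, 161), -1) = Rational(-161, 12761774)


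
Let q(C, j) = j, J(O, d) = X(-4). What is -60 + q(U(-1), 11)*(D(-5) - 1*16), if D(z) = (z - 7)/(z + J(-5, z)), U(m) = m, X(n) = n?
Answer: -664/3 ≈ -221.33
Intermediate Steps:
J(O, d) = -4
D(z) = (-7 + z)/(-4 + z) (D(z) = (z - 7)/(z - 4) = (-7 + z)/(-4 + z))
-60 + q(U(-1), 11)*(D(-5) - 1*16) = -60 + 11*((-7 - 5)/(-4 - 5) - 1*16) = -60 + 11*(-12/(-9) - 16) = -60 + 11*(-⅑*(-12) - 16) = -60 + 11*(4/3 - 16) = -60 + 11*(-44/3) = -60 - 484/3 = -664/3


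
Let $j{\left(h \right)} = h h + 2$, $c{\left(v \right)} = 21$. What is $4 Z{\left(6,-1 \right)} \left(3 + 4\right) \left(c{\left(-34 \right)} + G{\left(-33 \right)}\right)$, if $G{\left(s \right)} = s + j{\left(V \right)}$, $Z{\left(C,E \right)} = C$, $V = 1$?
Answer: $-1512$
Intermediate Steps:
$j{\left(h \right)} = 2 + h^{2}$ ($j{\left(h \right)} = h^{2} + 2 = 2 + h^{2}$)
$G{\left(s \right)} = 3 + s$ ($G{\left(s \right)} = s + \left(2 + 1^{2}\right) = s + \left(2 + 1\right) = s + 3 = 3 + s$)
$4 Z{\left(6,-1 \right)} \left(3 + 4\right) \left(c{\left(-34 \right)} + G{\left(-33 \right)}\right) = 4 \cdot 6 \left(3 + 4\right) \left(21 + \left(3 - 33\right)\right) = 24 \cdot 7 \left(21 - 30\right) = 168 \left(-9\right) = -1512$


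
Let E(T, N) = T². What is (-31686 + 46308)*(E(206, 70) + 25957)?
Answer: 1000042446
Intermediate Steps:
(-31686 + 46308)*(E(206, 70) + 25957) = (-31686 + 46308)*(206² + 25957) = 14622*(42436 + 25957) = 14622*68393 = 1000042446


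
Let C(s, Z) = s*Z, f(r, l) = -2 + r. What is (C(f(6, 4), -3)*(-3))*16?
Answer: 576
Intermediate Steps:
C(s, Z) = Z*s
(C(f(6, 4), -3)*(-3))*16 = (-3*(-2 + 6)*(-3))*16 = (-3*4*(-3))*16 = -12*(-3)*16 = 36*16 = 576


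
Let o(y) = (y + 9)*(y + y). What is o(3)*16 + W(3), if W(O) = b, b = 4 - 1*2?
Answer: 1154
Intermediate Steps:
b = 2 (b = 4 - 2 = 2)
W(O) = 2
o(y) = 2*y*(9 + y) (o(y) = (9 + y)*(2*y) = 2*y*(9 + y))
o(3)*16 + W(3) = (2*3*(9 + 3))*16 + 2 = (2*3*12)*16 + 2 = 72*16 + 2 = 1152 + 2 = 1154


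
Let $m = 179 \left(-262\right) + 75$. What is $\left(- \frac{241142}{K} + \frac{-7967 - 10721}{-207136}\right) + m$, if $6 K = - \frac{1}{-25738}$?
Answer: $- \frac{241048847055743}{6473} \approx -3.7239 \cdot 10^{10}$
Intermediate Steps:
$K = \frac{1}{154428}$ ($K = \frac{\left(-1\right) \frac{1}{-25738}}{6} = \frac{\left(-1\right) \left(- \frac{1}{25738}\right)}{6} = \frac{1}{6} \cdot \frac{1}{25738} = \frac{1}{154428} \approx 6.4755 \cdot 10^{-6}$)
$m = -46823$ ($m = -46898 + 75 = -46823$)
$\left(- \frac{241142}{K} + \frac{-7967 - 10721}{-207136}\right) + m = \left(- 241142 \frac{1}{\frac{1}{154428}} + \frac{-7967 - 10721}{-207136}\right) - 46823 = \left(\left(-241142\right) 154428 - - \frac{584}{6473}\right) - 46823 = \left(-37239076776 + \frac{584}{6473}\right) - 46823 = - \frac{241048543970464}{6473} - 46823 = - \frac{241048847055743}{6473}$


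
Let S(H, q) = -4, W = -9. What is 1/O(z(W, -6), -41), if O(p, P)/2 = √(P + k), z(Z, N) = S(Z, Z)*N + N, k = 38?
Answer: -I*√3/6 ≈ -0.28868*I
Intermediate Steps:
z(Z, N) = -3*N (z(Z, N) = -4*N + N = -3*N)
O(p, P) = 2*√(38 + P) (O(p, P) = 2*√(P + 38) = 2*√(38 + P))
1/O(z(W, -6), -41) = 1/(2*√(38 - 41)) = 1/(2*√(-3)) = 1/(2*(I*√3)) = 1/(2*I*√3) = -I*√3/6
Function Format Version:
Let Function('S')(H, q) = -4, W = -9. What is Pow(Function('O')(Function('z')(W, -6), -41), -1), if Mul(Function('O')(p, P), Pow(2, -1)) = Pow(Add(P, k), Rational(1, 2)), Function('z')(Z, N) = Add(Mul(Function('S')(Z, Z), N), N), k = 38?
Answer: Mul(Rational(-1, 6), I, Pow(3, Rational(1, 2))) ≈ Mul(-0.28868, I)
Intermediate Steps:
Function('z')(Z, N) = Mul(-3, N) (Function('z')(Z, N) = Add(Mul(-4, N), N) = Mul(-3, N))
Function('O')(p, P) = Mul(2, Pow(Add(38, P), Rational(1, 2))) (Function('O')(p, P) = Mul(2, Pow(Add(P, 38), Rational(1, 2))) = Mul(2, Pow(Add(38, P), Rational(1, 2))))
Pow(Function('O')(Function('z')(W, -6), -41), -1) = Pow(Mul(2, Pow(Add(38, -41), Rational(1, 2))), -1) = Pow(Mul(2, Pow(-3, Rational(1, 2))), -1) = Pow(Mul(2, Mul(I, Pow(3, Rational(1, 2)))), -1) = Pow(Mul(2, I, Pow(3, Rational(1, 2))), -1) = Mul(Rational(-1, 6), I, Pow(3, Rational(1, 2)))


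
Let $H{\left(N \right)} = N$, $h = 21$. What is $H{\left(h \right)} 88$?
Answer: $1848$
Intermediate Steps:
$H{\left(h \right)} 88 = 21 \cdot 88 = 1848$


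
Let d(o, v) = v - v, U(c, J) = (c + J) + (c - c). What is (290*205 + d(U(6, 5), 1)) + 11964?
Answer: 71414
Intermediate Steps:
U(c, J) = J + c (U(c, J) = (J + c) + 0 = J + c)
d(o, v) = 0
(290*205 + d(U(6, 5), 1)) + 11964 = (290*205 + 0) + 11964 = (59450 + 0) + 11964 = 59450 + 11964 = 71414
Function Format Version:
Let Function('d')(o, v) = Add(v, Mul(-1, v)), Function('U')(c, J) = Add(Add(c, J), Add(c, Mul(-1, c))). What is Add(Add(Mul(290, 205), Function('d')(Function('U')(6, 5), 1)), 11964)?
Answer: 71414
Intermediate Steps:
Function('U')(c, J) = Add(J, c) (Function('U')(c, J) = Add(Add(J, c), 0) = Add(J, c))
Function('d')(o, v) = 0
Add(Add(Mul(290, 205), Function('d')(Function('U')(6, 5), 1)), 11964) = Add(Add(Mul(290, 205), 0), 11964) = Add(Add(59450, 0), 11964) = Add(59450, 11964) = 71414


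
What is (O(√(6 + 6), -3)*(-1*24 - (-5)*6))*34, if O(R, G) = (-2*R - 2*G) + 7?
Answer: 2652 - 816*√3 ≈ 1238.6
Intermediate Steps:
O(R, G) = 7 - 2*G - 2*R (O(R, G) = (-2*G - 2*R) + 7 = 7 - 2*G - 2*R)
(O(√(6 + 6), -3)*(-1*24 - (-5)*6))*34 = ((7 - 2*(-3) - 2*√(6 + 6))*(-1*24 - (-5)*6))*34 = ((7 + 6 - 4*√3)*(-24 - 1*(-30)))*34 = ((7 + 6 - 4*√3)*(-24 + 30))*34 = ((7 + 6 - 4*√3)*6)*34 = ((13 - 4*√3)*6)*34 = (78 - 24*√3)*34 = 2652 - 816*√3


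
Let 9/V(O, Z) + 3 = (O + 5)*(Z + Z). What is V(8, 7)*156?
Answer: 1404/179 ≈ 7.8436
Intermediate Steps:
V(O, Z) = 9/(-3 + 2*Z*(5 + O)) (V(O, Z) = 9/(-3 + (O + 5)*(Z + Z)) = 9/(-3 + (5 + O)*(2*Z)) = 9/(-3 + 2*Z*(5 + O)))
V(8, 7)*156 = (9/(-3 + 10*7 + 2*8*7))*156 = (9/(-3 + 70 + 112))*156 = (9/179)*156 = 1404/179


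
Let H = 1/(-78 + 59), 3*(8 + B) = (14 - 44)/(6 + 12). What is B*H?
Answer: 77/171 ≈ 0.45029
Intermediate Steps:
B = -77/9 (B = -8 + ((14 - 44)/(6 + 12))/3 = -8 + (-30/18)/3 = -8 + (-30*1/18)/3 = -8 + (1/3)*(-5/3) = -8 - 5/9 = -77/9 ≈ -8.5556)
H = -1/19 (H = 1/(-19) = -1/19 ≈ -0.052632)
B*H = -77/9*(-1/19) = 77/171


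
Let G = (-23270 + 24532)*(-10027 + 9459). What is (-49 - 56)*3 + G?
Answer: -717131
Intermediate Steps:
G = -716816 (G = 1262*(-568) = -716816)
(-49 - 56)*3 + G = (-49 - 56)*3 - 716816 = -105*3 - 716816 = -315 - 716816 = -717131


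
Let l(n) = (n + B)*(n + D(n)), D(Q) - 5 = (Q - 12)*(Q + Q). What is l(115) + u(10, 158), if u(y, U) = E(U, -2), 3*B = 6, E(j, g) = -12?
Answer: 2785758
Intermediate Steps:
B = 2 (B = (⅓)*6 = 2)
D(Q) = 5 + 2*Q*(-12 + Q) (D(Q) = 5 + (Q - 12)*(Q + Q) = 5 + (-12 + Q)*(2*Q) = 5 + 2*Q*(-12 + Q))
u(y, U) = -12
l(n) = (2 + n)*(5 - 23*n + 2*n²) (l(n) = (n + 2)*(n + (5 - 24*n + 2*n²)) = (2 + n)*(5 - 23*n + 2*n²))
l(115) + u(10, 158) = (10 - 41*115 - 19*115² + 2*115³) - 12 = (10 - 4715 - 19*13225 + 2*1520875) - 12 = (10 - 4715 - 251275 + 3041750) - 12 = 2785770 - 12 = 2785758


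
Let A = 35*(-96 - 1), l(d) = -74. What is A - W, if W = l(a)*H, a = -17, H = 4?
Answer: -3099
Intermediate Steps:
W = -296 (W = -74*4 = -296)
A = -3395 (A = 35*(-97) = -3395)
A - W = -3395 - 1*(-296) = -3395 + 296 = -3099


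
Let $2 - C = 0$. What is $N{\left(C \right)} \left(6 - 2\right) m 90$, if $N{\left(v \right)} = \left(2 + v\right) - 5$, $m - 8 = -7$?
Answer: $-360$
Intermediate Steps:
$C = 2$ ($C = 2 - 0 = 2 + 0 = 2$)
$m = 1$ ($m = 8 - 7 = 1$)
$N{\left(v \right)} = -3 + v$
$N{\left(C \right)} \left(6 - 2\right) m 90 = \left(-3 + 2\right) \left(6 - 2\right) 1 \cdot 90 = - (6 - 2) 1 \cdot 90 = \left(-1\right) 4 \cdot 1 \cdot 90 = \left(-4\right) 1 \cdot 90 = \left(-4\right) 90 = -360$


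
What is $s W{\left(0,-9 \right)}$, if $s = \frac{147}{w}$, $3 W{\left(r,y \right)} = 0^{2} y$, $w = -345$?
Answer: $0$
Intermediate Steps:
$W{\left(r,y \right)} = 0$ ($W{\left(r,y \right)} = \frac{0^{2} y}{3} = \frac{0 y}{3} = \frac{1}{3} \cdot 0 = 0$)
$s = - \frac{49}{115}$ ($s = \frac{147}{-345} = 147 \left(- \frac{1}{345}\right) = - \frac{49}{115} \approx -0.42609$)
$s W{\left(0,-9 \right)} = \left(- \frac{49}{115}\right) 0 = 0$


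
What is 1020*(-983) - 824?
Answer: -1003484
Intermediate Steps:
1020*(-983) - 824 = -1002660 - 824 = -1003484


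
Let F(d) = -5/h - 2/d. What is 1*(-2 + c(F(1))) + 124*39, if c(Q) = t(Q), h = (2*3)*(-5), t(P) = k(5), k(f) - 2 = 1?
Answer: 4837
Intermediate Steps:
k(f) = 3 (k(f) = 2 + 1 = 3)
t(P) = 3
h = -30 (h = 6*(-5) = -30)
F(d) = 1/6 - 2/d (F(d) = -5/(-30) - 2/d = -5*(-1/30) - 2/d = 1/6 - 2/d)
c(Q) = 3
1*(-2 + c(F(1))) + 124*39 = 1*(-2 + 3) + 124*39 = 1*1 + 4836 = 1 + 4836 = 4837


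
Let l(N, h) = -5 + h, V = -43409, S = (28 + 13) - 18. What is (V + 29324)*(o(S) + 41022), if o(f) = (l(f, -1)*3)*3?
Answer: -577034280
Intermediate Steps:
S = 23 (S = 41 - 18 = 23)
o(f) = -54 (o(f) = ((-5 - 1)*3)*3 = -6*3*3 = -18*3 = -54)
(V + 29324)*(o(S) + 41022) = (-43409 + 29324)*(-54 + 41022) = -14085*40968 = -577034280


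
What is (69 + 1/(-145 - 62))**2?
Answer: 203975524/42849 ≈ 4760.3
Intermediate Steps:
(69 + 1/(-145 - 62))**2 = (69 + 1/(-207))**2 = (69 - 1/207)**2 = (14282/207)**2 = 203975524/42849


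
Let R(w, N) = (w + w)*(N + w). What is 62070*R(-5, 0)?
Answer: 3103500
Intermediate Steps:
R(w, N) = 2*w*(N + w) (R(w, N) = (2*w)*(N + w) = 2*w*(N + w))
62070*R(-5, 0) = 62070*(2*(-5)*(0 - 5)) = 62070*(2*(-5)*(-5)) = 62070*50 = 3103500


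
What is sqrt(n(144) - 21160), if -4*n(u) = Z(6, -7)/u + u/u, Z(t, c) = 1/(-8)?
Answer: I*sqrt(195012862)/96 ≈ 145.47*I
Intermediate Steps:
Z(t, c) = -1/8
n(u) = -1/4 + 1/(32*u) (n(u) = -(-1/(8*u) + u/u)/4 = -(-1/(8*u) + 1)/4 = -(1 - 1/(8*u))/4 = -1/4 + 1/(32*u))
sqrt(n(144) - 21160) = sqrt((1/32)*(1 - 8*144)/144 - 21160) = sqrt((1/32)*(1/144)*(1 - 1152) - 21160) = sqrt((1/32)*(1/144)*(-1151) - 21160) = sqrt(-1151/4608 - 21160) = sqrt(-97506431/4608) = I*sqrt(195012862)/96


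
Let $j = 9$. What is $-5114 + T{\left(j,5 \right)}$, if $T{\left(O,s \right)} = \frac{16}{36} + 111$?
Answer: $- \frac{45023}{9} \approx -5002.6$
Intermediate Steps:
$T{\left(O,s \right)} = \frac{1003}{9}$ ($T{\left(O,s \right)} = 16 \cdot \frac{1}{36} + 111 = \frac{4}{9} + 111 = \frac{1003}{9}$)
$-5114 + T{\left(j,5 \right)} = -5114 + \frac{1003}{9} = - \frac{45023}{9}$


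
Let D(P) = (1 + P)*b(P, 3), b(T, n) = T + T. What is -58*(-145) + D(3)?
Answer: 8434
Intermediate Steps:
b(T, n) = 2*T
D(P) = 2*P*(1 + P) (D(P) = (1 + P)*(2*P) = 2*P*(1 + P))
-58*(-145) + D(3) = -58*(-145) + 2*3*(1 + 3) = 8410 + 2*3*4 = 8410 + 24 = 8434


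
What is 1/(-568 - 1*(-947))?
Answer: 1/379 ≈ 0.0026385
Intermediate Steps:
1/(-568 - 1*(-947)) = 1/(-568 + 947) = 1/379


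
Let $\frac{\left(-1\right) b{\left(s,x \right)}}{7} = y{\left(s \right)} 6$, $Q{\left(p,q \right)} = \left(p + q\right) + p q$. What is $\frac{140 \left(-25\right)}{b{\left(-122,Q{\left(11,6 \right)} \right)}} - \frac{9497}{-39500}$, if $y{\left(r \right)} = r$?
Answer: $- \frac{3199549}{7228500} \approx -0.44263$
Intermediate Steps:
$Q{\left(p,q \right)} = p + q + p q$
$b{\left(s,x \right)} = - 42 s$ ($b{\left(s,x \right)} = - 7 s 6 = - 7 \cdot 6 s = - 42 s$)
$\frac{140 \left(-25\right)}{b{\left(-122,Q{\left(11,6 \right)} \right)}} - \frac{9497}{-39500} = \frac{140 \left(-25\right)}{\left(-42\right) \left(-122\right)} - \frac{9497}{-39500} = - \frac{3500}{5124} - - \frac{9497}{39500} = \left(-3500\right) \frac{1}{5124} + \frac{9497}{39500} = - \frac{125}{183} + \frac{9497}{39500} = - \frac{3199549}{7228500}$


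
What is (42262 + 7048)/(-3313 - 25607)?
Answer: -4931/2892 ≈ -1.7050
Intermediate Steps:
(42262 + 7048)/(-3313 - 25607) = 49310/(-28920) = 49310*(-1/28920) = -4931/2892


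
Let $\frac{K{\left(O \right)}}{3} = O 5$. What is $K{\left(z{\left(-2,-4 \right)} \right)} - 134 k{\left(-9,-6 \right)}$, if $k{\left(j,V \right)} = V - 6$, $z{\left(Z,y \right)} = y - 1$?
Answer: $1533$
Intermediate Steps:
$z{\left(Z,y \right)} = -1 + y$ ($z{\left(Z,y \right)} = y - 1 = -1 + y$)
$k{\left(j,V \right)} = -6 + V$ ($k{\left(j,V \right)} = V - 6 = -6 + V$)
$K{\left(O \right)} = 15 O$ ($K{\left(O \right)} = 3 O 5 = 3 \cdot 5 O = 15 O$)
$K{\left(z{\left(-2,-4 \right)} \right)} - 134 k{\left(-9,-6 \right)} = 15 \left(-1 - 4\right) - 134 \left(-6 - 6\right) = 15 \left(-5\right) - -1608 = -75 + 1608 = 1533$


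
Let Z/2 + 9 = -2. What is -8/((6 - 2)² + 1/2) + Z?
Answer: -742/33 ≈ -22.485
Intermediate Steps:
Z = -22 (Z = -18 + 2*(-2) = -18 - 4 = -22)
-8/((6 - 2)² + 1/2) + Z = -8/((6 - 2)² + 1/2) - 22 = -8/(4² + ½) - 22 = -8/(16 + ½) - 22 = -8/(33/2) - 22 = (2/33)*(-8) - 22 = -16/33 - 22 = -742/33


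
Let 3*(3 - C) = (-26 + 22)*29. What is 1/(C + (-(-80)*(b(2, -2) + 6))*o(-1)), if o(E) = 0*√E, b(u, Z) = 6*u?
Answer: 3/125 ≈ 0.024000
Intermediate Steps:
C = 125/3 (C = 3 - (-26 + 22)*29/3 = 3 - (-4)*29/3 = 3 - ⅓*(-116) = 3 + 116/3 = 125/3 ≈ 41.667)
o(E) = 0
1/(C + (-(-80)*(b(2, -2) + 6))*o(-1)) = 1/(125/3 - (-80)*(6*2 + 6)*0) = 1/(125/3 - (-80)*(12 + 6)*0) = 1/(125/3 - (-80)*18*0) = 1/(125/3 - 16*(-90)*0) = 1/(125/3 + 1440*0) = 1/(125/3 + 0) = 1/(125/3) = 3/125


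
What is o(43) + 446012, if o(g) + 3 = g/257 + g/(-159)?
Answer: 18225261553/40863 ≈ 4.4601e+5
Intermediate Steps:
o(g) = -3 - 98*g/40863 (o(g) = -3 + (g/257 + g/(-159)) = -3 + (g*(1/257) + g*(-1/159)) = -3 + (g/257 - g/159) = -3 - 98*g/40863)
o(43) + 446012 = (-3 - 98/40863*43) + 446012 = (-3 - 4214/40863) + 446012 = -126803/40863 + 446012 = 18225261553/40863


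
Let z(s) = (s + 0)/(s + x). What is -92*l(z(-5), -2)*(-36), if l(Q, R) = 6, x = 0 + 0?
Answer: 19872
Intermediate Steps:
x = 0
z(s) = 1 (z(s) = (s + 0)/(s + 0) = s/s = 1)
-92*l(z(-5), -2)*(-36) = -92*6*(-36) = -552*(-36) = 19872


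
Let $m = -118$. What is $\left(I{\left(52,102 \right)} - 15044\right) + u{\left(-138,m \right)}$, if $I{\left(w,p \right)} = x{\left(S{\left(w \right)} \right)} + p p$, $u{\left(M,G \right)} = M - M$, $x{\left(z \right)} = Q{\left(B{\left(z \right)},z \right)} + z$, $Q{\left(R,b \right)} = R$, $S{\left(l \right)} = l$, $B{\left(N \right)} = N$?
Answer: $-4536$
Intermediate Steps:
$x{\left(z \right)} = 2 z$ ($x{\left(z \right)} = z + z = 2 z$)
$u{\left(M,G \right)} = 0$
$I{\left(w,p \right)} = p^{2} + 2 w$ ($I{\left(w,p \right)} = 2 w + p p = 2 w + p^{2} = p^{2} + 2 w$)
$\left(I{\left(52,102 \right)} - 15044\right) + u{\left(-138,m \right)} = \left(\left(102^{2} + 2 \cdot 52\right) - 15044\right) + 0 = \left(\left(10404 + 104\right) - 15044\right) + 0 = \left(10508 - 15044\right) + 0 = -4536 + 0 = -4536$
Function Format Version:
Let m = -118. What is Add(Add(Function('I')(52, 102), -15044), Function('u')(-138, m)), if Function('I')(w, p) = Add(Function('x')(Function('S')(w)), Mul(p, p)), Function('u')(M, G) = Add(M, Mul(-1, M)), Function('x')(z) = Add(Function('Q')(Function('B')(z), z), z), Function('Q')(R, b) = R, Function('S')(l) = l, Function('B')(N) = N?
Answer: -4536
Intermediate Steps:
Function('x')(z) = Mul(2, z) (Function('x')(z) = Add(z, z) = Mul(2, z))
Function('u')(M, G) = 0
Function('I')(w, p) = Add(Pow(p, 2), Mul(2, w)) (Function('I')(w, p) = Add(Mul(2, w), Mul(p, p)) = Add(Mul(2, w), Pow(p, 2)) = Add(Pow(p, 2), Mul(2, w)))
Add(Add(Function('I')(52, 102), -15044), Function('u')(-138, m)) = Add(Add(Add(Pow(102, 2), Mul(2, 52)), -15044), 0) = Add(Add(Add(10404, 104), -15044), 0) = Add(Add(10508, -15044), 0) = Add(-4536, 0) = -4536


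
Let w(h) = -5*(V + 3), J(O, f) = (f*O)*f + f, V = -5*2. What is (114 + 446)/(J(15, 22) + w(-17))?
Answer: 560/7317 ≈ 0.076534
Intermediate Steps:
V = -10
J(O, f) = f + O*f² (J(O, f) = (O*f)*f + f = O*f² + f = f + O*f²)
w(h) = 35 (w(h) = -5*(-10 + 3) = -5*(-7) = 35)
(114 + 446)/(J(15, 22) + w(-17)) = (114 + 446)/(22*(1 + 15*22) + 35) = 560/(22*(1 + 330) + 35) = 560/(22*331 + 35) = 560/(7282 + 35) = 560/7317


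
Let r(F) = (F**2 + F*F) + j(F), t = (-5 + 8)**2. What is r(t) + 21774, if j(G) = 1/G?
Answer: 197425/9 ≈ 21936.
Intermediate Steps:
t = 9 (t = 3**2 = 9)
r(F) = 1/F + 2*F**2 (r(F) = (F**2 + F*F) + 1/F = (F**2 + F**2) + 1/F = 2*F**2 + 1/F = 1/F + 2*F**2)
r(t) + 21774 = (1 + 2*9**3)/9 + 21774 = (1 + 2*729)/9 + 21774 = (1 + 1458)/9 + 21774 = (1/9)*1459 + 21774 = 1459/9 + 21774 = 197425/9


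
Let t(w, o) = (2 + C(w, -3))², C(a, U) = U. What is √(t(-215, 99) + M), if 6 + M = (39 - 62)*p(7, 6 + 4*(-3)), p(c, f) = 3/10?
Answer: I*√1190/10 ≈ 3.4496*I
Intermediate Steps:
t(w, o) = 1 (t(w, o) = (2 - 3)² = (-1)² = 1)
p(c, f) = 3/10 (p(c, f) = 3*(⅒) = 3/10)
M = -129/10 (M = -6 + (39 - 62)*(3/10) = -6 - 23*3/10 = -6 - 69/10 = -129/10 ≈ -12.900)
√(t(-215, 99) + M) = √(1 - 129/10) = √(-119/10) = I*√1190/10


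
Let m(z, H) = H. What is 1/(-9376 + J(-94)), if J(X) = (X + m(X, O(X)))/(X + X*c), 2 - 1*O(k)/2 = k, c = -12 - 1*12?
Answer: -1081/10135407 ≈ -0.00010666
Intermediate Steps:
c = -24 (c = -12 - 12 = -24)
O(k) = 4 - 2*k
J(X) = -(4 - X)/(23*X) (J(X) = (X + (4 - 2*X))/(X + X*(-24)) = (4 - X)/(X - 24*X) = (4 - X)/((-23*X)) = (4 - X)*(-1/(23*X)) = -(4 - X)/(23*X))
1/(-9376 + J(-94)) = 1/(-9376 + (1/23)*(-4 - 94)/(-94)) = 1/(-9376 + (1/23)*(-1/94)*(-98)) = 1/(-9376 + 49/1081) = 1/(-10135407/1081) = -1081/10135407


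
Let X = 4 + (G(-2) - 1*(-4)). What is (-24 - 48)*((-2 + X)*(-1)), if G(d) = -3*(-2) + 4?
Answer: 1152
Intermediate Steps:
G(d) = 10 (G(d) = 6 + 4 = 10)
X = 18 (X = 4 + (10 - 1*(-4)) = 4 + (10 + 4) = 4 + 14 = 18)
(-24 - 48)*((-2 + X)*(-1)) = (-24 - 48)*((-2 + 18)*(-1)) = -1152*(-1) = -72*(-16) = 1152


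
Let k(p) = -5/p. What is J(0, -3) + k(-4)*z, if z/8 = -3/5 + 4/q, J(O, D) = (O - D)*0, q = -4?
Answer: -16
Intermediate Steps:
J(O, D) = 0
z = -64/5 (z = 8*(-3/5 + 4/(-4)) = 8*(-3*⅕ + 4*(-¼)) = 8*(-⅗ - 1) = 8*(-8/5) = -64/5 ≈ -12.800)
J(0, -3) + k(-4)*z = 0 - 5/(-4)*(-64/5) = 0 - 5*(-¼)*(-64/5) = 0 + (5/4)*(-64/5) = 0 - 16 = -16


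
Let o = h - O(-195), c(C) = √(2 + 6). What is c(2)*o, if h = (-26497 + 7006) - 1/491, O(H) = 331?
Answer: -19465206*√2/491 ≈ -56065.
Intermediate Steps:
c(C) = 2*√2 (c(C) = √8 = 2*√2)
h = -9570082/491 (h = -19491 - 1*1/491 = -19491 - 1/491 = -9570082/491 ≈ -19491.)
o = -9732603/491 (o = -9570082/491 - 1*331 = -9570082/491 - 331 = -9732603/491 ≈ -19822.)
c(2)*o = (2*√2)*(-9732603/491) = -19465206*√2/491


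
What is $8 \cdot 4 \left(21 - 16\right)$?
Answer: $160$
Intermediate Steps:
$8 \cdot 4 \left(21 - 16\right) = 32 \left(21 - 16\right) = 32 \cdot 5 = 160$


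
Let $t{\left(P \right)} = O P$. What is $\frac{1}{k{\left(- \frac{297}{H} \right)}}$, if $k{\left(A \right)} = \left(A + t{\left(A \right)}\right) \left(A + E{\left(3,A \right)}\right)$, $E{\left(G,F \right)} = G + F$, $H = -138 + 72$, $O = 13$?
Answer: $\frac{1}{756} \approx 0.0013228$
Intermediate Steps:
$H = -66$
$E{\left(G,F \right)} = F + G$
$t{\left(P \right)} = 13 P$
$k{\left(A \right)} = 14 A \left(3 + 2 A\right)$ ($k{\left(A \right)} = \left(A + 13 A\right) \left(A + \left(A + 3\right)\right) = 14 A \left(A + \left(3 + A\right)\right) = 14 A \left(3 + 2 A\right)$)
$\frac{1}{k{\left(- \frac{297}{H} \right)}} = \frac{1}{14 \left(- \frac{297}{-66}\right) \left(3 + 2 \left(- \frac{297}{-66}\right)\right)} = \frac{1}{14 \left(\left(-297\right) \left(- \frac{1}{66}\right)\right) \left(3 + 2 \left(\left(-297\right) \left(- \frac{1}{66}\right)\right)\right)} = \frac{1}{14 \cdot \frac{9}{2} \left(3 + 2 \cdot \frac{9}{2}\right)} = \frac{1}{14 \cdot \frac{9}{2} \left(3 + 9\right)} = \frac{1}{14 \cdot \frac{9}{2} \cdot 12} = \frac{1}{756}$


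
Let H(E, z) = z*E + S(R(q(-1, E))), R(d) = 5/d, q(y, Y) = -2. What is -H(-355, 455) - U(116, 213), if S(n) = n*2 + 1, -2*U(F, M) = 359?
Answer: 323417/2 ≈ 1.6171e+5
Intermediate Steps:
U(F, M) = -359/2 (U(F, M) = -½*359 = -359/2)
S(n) = 1 + 2*n (S(n) = 2*n + 1 = 1 + 2*n)
H(E, z) = -4 + E*z (H(E, z) = z*E + (1 + 2*(5/(-2))) = E*z + (1 + 2*(5*(-½))) = E*z + (1 + 2*(-5/2)) = E*z + (1 - 5) = E*z - 4 = -4 + E*z)
-H(-355, 455) - U(116, 213) = -(-4 - 355*455) - 1*(-359/2) = -(-4 - 161525) + 359/2 = -1*(-161529) + 359/2 = 161529 + 359/2 = 323417/2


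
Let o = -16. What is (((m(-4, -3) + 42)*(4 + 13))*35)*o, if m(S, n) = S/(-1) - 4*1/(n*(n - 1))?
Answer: -1304240/3 ≈ -4.3475e+5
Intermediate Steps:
m(S, n) = -S - 4/(n*(-1 + n)) (m(S, n) = S*(-1) - 4*1/(n*(-1 + n)) = -S - 4*1/(n*(-1 + n)) = -S - 4/(n*(-1 + n)))
(((m(-4, -3) + 42)*(4 + 13))*35)*o = ((((-4 - 4*(-3) - 1*(-4)*(-3)²)/((-3)*(-1 - 3)) + 42)*(4 + 13))*35)*(-16) = (((-⅓*(-4 + 12 - 1*(-4)*9)/(-4) + 42)*17)*35)*(-16) = (((-⅓*(-¼)*(-4 + 12 + 36) + 42)*17)*35)*(-16) = (((-⅓*(-¼)*44 + 42)*17)*35)*(-16) = (((11/3 + 42)*17)*35)*(-16) = (((137/3)*17)*35)*(-16) = ((2329/3)*35)*(-16) = (81515/3)*(-16) = -1304240/3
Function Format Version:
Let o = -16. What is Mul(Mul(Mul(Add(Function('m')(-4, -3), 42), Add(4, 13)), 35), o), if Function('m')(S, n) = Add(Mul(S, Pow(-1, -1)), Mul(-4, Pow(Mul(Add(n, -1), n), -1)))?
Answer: Rational(-1304240, 3) ≈ -4.3475e+5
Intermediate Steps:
Function('m')(S, n) = Add(Mul(-1, S), Mul(-4, Pow(n, -1), Pow(Add(-1, n), -1))) (Function('m')(S, n) = Add(Mul(S, -1), Mul(-4, Pow(Mul(Add(-1, n), n), -1))) = Add(Mul(-1, S), Mul(-4, Pow(Mul(n, Add(-1, n)), -1))) = Add(Mul(-1, S), Mul(-4, Mul(Pow(n, -1), Pow(Add(-1, n), -1)))) = Add(Mul(-1, S), Mul(-4, Pow(n, -1), Pow(Add(-1, n), -1))))
Mul(Mul(Mul(Add(Function('m')(-4, -3), 42), Add(4, 13)), 35), o) = Mul(Mul(Mul(Add(Mul(Pow(-3, -1), Pow(Add(-1, -3), -1), Add(-4, Mul(-4, -3), Mul(-1, -4, Pow(-3, 2)))), 42), Add(4, 13)), 35), -16) = Mul(Mul(Mul(Add(Mul(Rational(-1, 3), Pow(-4, -1), Add(-4, 12, Mul(-1, -4, 9))), 42), 17), 35), -16) = Mul(Mul(Mul(Add(Mul(Rational(-1, 3), Rational(-1, 4), Add(-4, 12, 36)), 42), 17), 35), -16) = Mul(Mul(Mul(Add(Mul(Rational(-1, 3), Rational(-1, 4), 44), 42), 17), 35), -16) = Mul(Mul(Mul(Add(Rational(11, 3), 42), 17), 35), -16) = Mul(Mul(Mul(Rational(137, 3), 17), 35), -16) = Mul(Mul(Rational(2329, 3), 35), -16) = Mul(Rational(81515, 3), -16) = Rational(-1304240, 3)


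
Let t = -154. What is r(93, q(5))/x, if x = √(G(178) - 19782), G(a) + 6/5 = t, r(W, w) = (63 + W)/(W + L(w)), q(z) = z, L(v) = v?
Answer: -39*I*√498430/2442307 ≈ -0.011274*I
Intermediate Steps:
r(W, w) = (63 + W)/(W + w)
G(a) = -776/5 (G(a) = -6/5 - 154 = -776/5)
x = I*√498430/5 (x = √(-776/5 - 19782) = √(-99686/5) = I*√498430/5 ≈ 141.2*I)
r(93, q(5))/x = ((63 + 93)/(93 + 5))/((I*√498430/5)) = (156/98)*(-I*√498430/99686) = ((1/98)*156)*(-I*√498430/99686) = 78*(-I*√498430/99686)/49 = -39*I*√498430/2442307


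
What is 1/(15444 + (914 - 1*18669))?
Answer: -1/2311 ≈ -0.00043271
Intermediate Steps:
1/(15444 + (914 - 1*18669)) = 1/(15444 + (914 - 18669)) = 1/(15444 - 17755) = 1/(-2311) = -1/2311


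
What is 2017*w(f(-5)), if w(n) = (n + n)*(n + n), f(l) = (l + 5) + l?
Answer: 201700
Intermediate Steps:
f(l) = 5 + 2*l (f(l) = (5 + l) + l = 5 + 2*l)
w(n) = 4*n² (w(n) = (2*n)*(2*n) = 4*n²)
2017*w(f(-5)) = 2017*(4*(5 + 2*(-5))²) = 2017*(4*(5 - 10)²) = 2017*(4*(-5)²) = 2017*(4*25) = 2017*100 = 201700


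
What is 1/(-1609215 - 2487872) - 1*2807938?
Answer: -11504366276607/4097087 ≈ -2.8079e+6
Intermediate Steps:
1/(-1609215 - 2487872) - 1*2807938 = 1/(-4097087) - 2807938 = -1/4097087 - 2807938 = -11504366276607/4097087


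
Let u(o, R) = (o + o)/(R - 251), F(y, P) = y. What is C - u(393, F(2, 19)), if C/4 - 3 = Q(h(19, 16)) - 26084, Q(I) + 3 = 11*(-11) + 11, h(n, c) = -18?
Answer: -8696146/83 ≈ -1.0477e+5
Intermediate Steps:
u(o, R) = 2*o/(-251 + R) (u(o, R) = (2*o)/(-251 + R) = 2*o/(-251 + R))
Q(I) = -113 (Q(I) = -3 + (11*(-11) + 11) = -3 + (-121 + 11) = -3 - 110 = -113)
C = -104776 (C = 12 + 4*(-113 - 26084) = 12 + 4*(-26197) = 12 - 104788 = -104776)
C - u(393, F(2, 19)) = -104776 - 2*393/(-251 + 2) = -104776 - 2*393/(-249) = -104776 - 2*393*(-1)/249 = -104776 - 1*(-262/83) = -104776 + 262/83 = -8696146/83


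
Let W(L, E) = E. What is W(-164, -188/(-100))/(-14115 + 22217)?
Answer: 47/202550 ≈ 0.00023204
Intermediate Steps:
W(-164, -188/(-100))/(-14115 + 22217) = (-188/(-100))/(-14115 + 22217) = -188*(-1/100)/8102 = (47/25)*(1/8102) = 47/202550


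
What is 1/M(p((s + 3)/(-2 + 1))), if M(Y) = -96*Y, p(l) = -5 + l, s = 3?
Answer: 1/1056 ≈ 0.00094697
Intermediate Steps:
1/M(p((s + 3)/(-2 + 1))) = 1/(-96*(-5 + (3 + 3)/(-2 + 1))) = 1/(-96*(-5 + 6/(-1))) = 1/(-96*(-5 + 6*(-1))) = 1/(-96*(-5 - 6)) = 1/(-96*(-11)) = 1/1056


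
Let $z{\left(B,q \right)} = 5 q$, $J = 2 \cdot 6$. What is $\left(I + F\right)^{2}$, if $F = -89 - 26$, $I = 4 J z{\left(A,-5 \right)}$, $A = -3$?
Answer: $1729225$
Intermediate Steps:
$J = 12$
$I = -1200$ ($I = 4 \cdot 12 \cdot 5 \left(-5\right) = 48 \left(-25\right) = -1200$)
$F = -115$ ($F = -89 - 26 = -115$)
$\left(I + F\right)^{2} = \left(-1200 - 115\right)^{2} = \left(-1315\right)^{2} = 1729225$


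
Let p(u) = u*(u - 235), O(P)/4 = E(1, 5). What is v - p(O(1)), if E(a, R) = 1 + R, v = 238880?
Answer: 243944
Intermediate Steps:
O(P) = 24 (O(P) = 4*(1 + 5) = 4*6 = 24)
p(u) = u*(-235 + u)
v - p(O(1)) = 238880 - 24*(-235 + 24) = 238880 - 24*(-211) = 238880 - 1*(-5064) = 238880 + 5064 = 243944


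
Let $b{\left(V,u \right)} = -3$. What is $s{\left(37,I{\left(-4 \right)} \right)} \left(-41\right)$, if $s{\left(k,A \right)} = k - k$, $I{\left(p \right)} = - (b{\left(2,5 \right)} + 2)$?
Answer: $0$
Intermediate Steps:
$I{\left(p \right)} = 1$ ($I{\left(p \right)} = - (-3 + 2) = \left(-1\right) \left(-1\right) = 1$)
$s{\left(k,A \right)} = 0$
$s{\left(37,I{\left(-4 \right)} \right)} \left(-41\right) = 0 \left(-41\right) = 0$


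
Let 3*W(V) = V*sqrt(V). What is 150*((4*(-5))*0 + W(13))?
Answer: 650*sqrt(13) ≈ 2343.6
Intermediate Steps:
W(V) = V**(3/2)/3 (W(V) = (V*sqrt(V))/3 = V**(3/2)/3)
150*((4*(-5))*0 + W(13)) = 150*((4*(-5))*0 + 13**(3/2)/3) = 150*(-20*0 + (13*sqrt(13))/3) = 150*(0 + 13*sqrt(13)/3) = 150*(13*sqrt(13)/3) = 650*sqrt(13)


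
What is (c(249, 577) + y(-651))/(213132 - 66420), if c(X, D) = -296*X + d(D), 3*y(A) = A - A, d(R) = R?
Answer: -73127/146712 ≈ -0.49844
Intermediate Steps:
y(A) = 0 (y(A) = (A - A)/3 = (⅓)*0 = 0)
c(X, D) = D - 296*X (c(X, D) = -296*X + D = D - 296*X)
(c(249, 577) + y(-651))/(213132 - 66420) = ((577 - 296*249) + 0)/(213132 - 66420) = ((577 - 73704) + 0)/146712 = (-73127 + 0)*(1/146712) = -73127*1/146712 = -73127/146712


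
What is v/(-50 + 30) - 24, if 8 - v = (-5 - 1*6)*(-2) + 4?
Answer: -231/10 ≈ -23.100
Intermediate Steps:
v = -18 (v = 8 - ((-5 - 1*6)*(-2) + 4) = 8 - ((-5 - 6)*(-2) + 4) = 8 - (-11*(-2) + 4) = 8 - (22 + 4) = 8 - 1*26 = 8 - 26 = -18)
v/(-50 + 30) - 24 = -18/(-50 + 30) - 24 = -18/(-20) - 24 = -18*(-1/20) - 24 = 9/10 - 24 = -231/10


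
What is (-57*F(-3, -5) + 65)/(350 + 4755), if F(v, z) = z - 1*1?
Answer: 407/5105 ≈ 0.079726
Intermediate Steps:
F(v, z) = -1 + z (F(v, z) = z - 1 = -1 + z)
(-57*F(-3, -5) + 65)/(350 + 4755) = (-57*(-1 - 5) + 65)/(350 + 4755) = (-57*(-6) + 65)/5105 = (342 + 65)*(1/5105) = 407*(1/5105) = 407/5105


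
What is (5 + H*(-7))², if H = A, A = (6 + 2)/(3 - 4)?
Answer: 3721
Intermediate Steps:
A = -8 (A = 8/(-1) = 8*(-1) = -8)
H = -8
(5 + H*(-7))² = (5 - 8*(-7))² = (5 + 56)² = 61² = 3721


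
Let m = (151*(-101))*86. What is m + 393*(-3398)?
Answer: -2647000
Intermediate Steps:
m = -1311586 (m = -15251*86 = -1311586)
m + 393*(-3398) = -1311586 + 393*(-3398) = -1311586 - 1335414 = -2647000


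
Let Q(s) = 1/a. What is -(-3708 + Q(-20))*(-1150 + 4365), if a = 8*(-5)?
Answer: 95370403/8 ≈ 1.1921e+7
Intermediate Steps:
a = -40
Q(s) = -1/40 (Q(s) = 1/(-40) = -1/40)
-(-3708 + Q(-20))*(-1150 + 4365) = -(-3708 - 1/40)*(-1150 + 4365) = -(-148321)*3215/40 = -1*(-95370403/8) = 95370403/8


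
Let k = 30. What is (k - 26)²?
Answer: 16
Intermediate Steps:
(k - 26)² = (30 - 26)² = 4² = 16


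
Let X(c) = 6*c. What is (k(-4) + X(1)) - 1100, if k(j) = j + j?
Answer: -1102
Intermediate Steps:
k(j) = 2*j
(k(-4) + X(1)) - 1100 = (2*(-4) + 6*1) - 1100 = (-8 + 6) - 1100 = -2 - 1100 = -1102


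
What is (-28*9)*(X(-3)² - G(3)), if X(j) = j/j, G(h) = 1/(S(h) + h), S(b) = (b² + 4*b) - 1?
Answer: -5544/23 ≈ -241.04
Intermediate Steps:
S(b) = -1 + b² + 4*b
G(h) = 1/(-1 + h² + 5*h) (G(h) = 1/((-1 + h² + 4*h) + h) = 1/(-1 + h² + 5*h))
X(j) = 1
(-28*9)*(X(-3)² - G(3)) = (-28*9)*(1² - 1/(-1 + 3² + 5*3)) = -252*(1 - 1/(-1 + 9 + 15)) = -252*(1 - 1/23) = -252*22/23 = -5544/23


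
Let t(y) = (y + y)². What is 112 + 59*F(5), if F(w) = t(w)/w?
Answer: 1292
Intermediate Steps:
t(y) = 4*y² (t(y) = (2*y)² = 4*y²)
F(w) = 4*w (F(w) = (4*w²)/w = 4*w)
112 + 59*F(5) = 112 + 59*(4*5) = 112 + 59*20 = 112 + 1180 = 1292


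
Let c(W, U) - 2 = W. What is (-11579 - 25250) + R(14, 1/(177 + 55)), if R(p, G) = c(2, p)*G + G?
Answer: -8544323/232 ≈ -36829.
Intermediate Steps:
c(W, U) = 2 + W
R(p, G) = 5*G (R(p, G) = (2 + 2)*G + G = 4*G + G = 5*G)
(-11579 - 25250) + R(14, 1/(177 + 55)) = (-11579 - 25250) + 5/(177 + 55) = -36829 + 5/232 = -8544323/232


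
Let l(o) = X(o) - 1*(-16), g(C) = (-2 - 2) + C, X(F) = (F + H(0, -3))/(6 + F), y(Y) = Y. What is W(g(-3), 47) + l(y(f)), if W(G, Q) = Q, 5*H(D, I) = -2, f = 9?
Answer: 4768/75 ≈ 63.573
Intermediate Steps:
H(D, I) = -2/5 (H(D, I) = (1/5)*(-2) = -2/5)
X(F) = (-2/5 + F)/(6 + F) (X(F) = (F - 2/5)/(6 + F) = (-2/5 + F)/(6 + F))
g(C) = -4 + C
l(o) = 16 + (-2/5 + o)/(6 + o) (l(o) = (-2/5 + o)/(6 + o) - 1*(-16) = (-2/5 + o)/(6 + o) + 16 = 16 + (-2/5 + o)/(6 + o))
W(g(-3), 47) + l(y(f)) = 47 + (478 + 85*9)/(5*(6 + 9)) = 47 + (1/5)*(478 + 765)/15 = 47 + (1/5)*(1/15)*1243 = 47 + 1243/75 = 4768/75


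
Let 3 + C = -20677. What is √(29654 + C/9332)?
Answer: 4802*√6999/2333 ≈ 172.20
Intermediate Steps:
C = -20680 (C = -3 - 20677 = -20680)
√(29654 + C/9332) = √(29654 - 20680/9332) = √(29654 - 20680*1/9332) = √(29654 - 5170/2333) = √(69177612/2333) = 4802*√6999/2333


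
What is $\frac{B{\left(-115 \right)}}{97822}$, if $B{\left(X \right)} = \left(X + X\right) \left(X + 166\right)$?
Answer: $- \frac{5865}{48911} \approx -0.11991$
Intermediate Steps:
$B{\left(X \right)} = 2 X \left(166 + X\right)$
$\frac{B{\left(-115 \right)}}{97822} = \frac{2 \left(-115\right) \left(166 - 115\right)}{97822} = 2 \left(-115\right) 51 \cdot \frac{1}{97822} = \left(-11730\right) \frac{1}{97822} = - \frac{5865}{48911}$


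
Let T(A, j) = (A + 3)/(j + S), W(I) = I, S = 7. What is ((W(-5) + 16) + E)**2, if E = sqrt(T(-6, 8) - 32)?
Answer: (55 + I*sqrt(805))**2/25 ≈ 88.8 + 124.84*I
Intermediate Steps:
T(A, j) = (3 + A)/(7 + j) (T(A, j) = (A + 3)/(j + 7) = (3 + A)/(7 + j))
E = I*sqrt(805)/5 (E = sqrt((3 - 6)/(7 + 8) - 32) = sqrt(-3/15 - 32) = sqrt((1/15)*(-3) - 32) = sqrt(-1/5 - 32) = sqrt(-161/5) = I*sqrt(805)/5 ≈ 5.6745*I)
((W(-5) + 16) + E)**2 = ((-5 + 16) + I*sqrt(805)/5)**2 = (11 + I*sqrt(805)/5)**2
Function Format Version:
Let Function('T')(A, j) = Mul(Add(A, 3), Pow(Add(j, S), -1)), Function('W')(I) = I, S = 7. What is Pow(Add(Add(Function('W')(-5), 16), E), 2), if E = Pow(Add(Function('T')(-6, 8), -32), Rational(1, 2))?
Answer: Mul(Rational(1, 25), Pow(Add(55, Mul(I, Pow(805, Rational(1, 2)))), 2)) ≈ Add(88.800, Mul(124.84, I))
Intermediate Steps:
Function('T')(A, j) = Mul(Pow(Add(7, j), -1), Add(3, A)) (Function('T')(A, j) = Mul(Add(A, 3), Pow(Add(j, 7), -1)) = Mul(Add(3, A), Pow(Add(7, j), -1)) = Mul(Pow(Add(7, j), -1), Add(3, A)))
E = Mul(Rational(1, 5), I, Pow(805, Rational(1, 2))) (E = Pow(Add(Mul(Pow(Add(7, 8), -1), Add(3, -6)), -32), Rational(1, 2)) = Pow(Add(Mul(Pow(15, -1), -3), -32), Rational(1, 2)) = Pow(Add(Mul(Rational(1, 15), -3), -32), Rational(1, 2)) = Pow(Add(Rational(-1, 5), -32), Rational(1, 2)) = Pow(Rational(-161, 5), Rational(1, 2)) = Mul(Rational(1, 5), I, Pow(805, Rational(1, 2))) ≈ Mul(5.6745, I))
Pow(Add(Add(Function('W')(-5), 16), E), 2) = Pow(Add(Add(-5, 16), Mul(Rational(1, 5), I, Pow(805, Rational(1, 2)))), 2) = Pow(Add(11, Mul(Rational(1, 5), I, Pow(805, Rational(1, 2)))), 2)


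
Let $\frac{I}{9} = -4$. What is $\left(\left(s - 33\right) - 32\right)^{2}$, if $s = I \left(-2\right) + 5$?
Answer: $144$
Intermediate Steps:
$I = -36$ ($I = 9 \left(-4\right) = -36$)
$s = 77$ ($s = \left(-36\right) \left(-2\right) + 5 = 72 + 5 = 77$)
$\left(\left(s - 33\right) - 32\right)^{2} = \left(\left(77 - 33\right) - 32\right)^{2} = \left(44 - 32\right)^{2} = 12^{2} = 144$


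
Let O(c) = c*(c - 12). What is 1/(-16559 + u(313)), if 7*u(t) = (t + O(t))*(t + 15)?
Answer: 7/30888615 ≈ 2.2662e-7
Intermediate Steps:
O(c) = c*(-12 + c)
u(t) = (15 + t)*(t + t*(-12 + t))/7 (u(t) = ((t + t*(-12 + t))*(t + 15))/7 = ((t + t*(-12 + t))*(15 + t))/7 = ((15 + t)*(t + t*(-12 + t)))/7 = (15 + t)*(t + t*(-12 + t))/7)
1/(-16559 + u(313)) = 1/(-16559 + (⅐)*313*(-165 + 313² + 4*313)) = 1/(-16559 + (⅐)*313*(-165 + 97969 + 1252)) = 1/(-16559 + (⅐)*313*99056) = 1/(-16559 + 31004528/7) = 1/(30888615/7) = 7/30888615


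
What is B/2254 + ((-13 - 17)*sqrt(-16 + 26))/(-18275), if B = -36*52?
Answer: -936/1127 + 6*sqrt(10)/3655 ≈ -0.82533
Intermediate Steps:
B = -1872
B/2254 + ((-13 - 17)*sqrt(-16 + 26))/(-18275) = -1872/2254 + ((-13 - 17)*sqrt(-16 + 26))/(-18275) = -1872*1/2254 - 30*sqrt(10)*(-1/18275) = -936/1127 + 6*sqrt(10)/3655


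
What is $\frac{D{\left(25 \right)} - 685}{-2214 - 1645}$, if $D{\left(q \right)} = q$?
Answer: $\frac{660}{3859} \approx 0.17103$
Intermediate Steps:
$\frac{D{\left(25 \right)} - 685}{-2214 - 1645} = \frac{25 - 685}{-2214 - 1645} = - \frac{660}{-3859} = \left(-660\right) \left(- \frac{1}{3859}\right) = \frac{660}{3859}$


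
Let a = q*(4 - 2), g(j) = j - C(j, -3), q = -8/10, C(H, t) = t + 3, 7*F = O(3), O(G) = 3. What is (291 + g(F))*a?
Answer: -3264/7 ≈ -466.29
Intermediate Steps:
F = 3/7 (F = (⅐)*3 = 3/7 ≈ 0.42857)
C(H, t) = 3 + t
q = -⅘ (q = -8*⅒ = -⅘ ≈ -0.80000)
g(j) = j (g(j) = j - (3 - 3) = j - 1*0 = j + 0 = j)
a = -8/5 (a = -4*(4 - 2)/5 = -⅘*2 = -8/5 ≈ -1.6000)
(291 + g(F))*a = (291 + 3/7)*(-8/5) = (2040/7)*(-8/5) = -3264/7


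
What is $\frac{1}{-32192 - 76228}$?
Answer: $- \frac{1}{108420} \approx -9.2234 \cdot 10^{-6}$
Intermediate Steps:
$\frac{1}{-32192 - 76228} = \frac{1}{-108420} = - \frac{1}{108420}$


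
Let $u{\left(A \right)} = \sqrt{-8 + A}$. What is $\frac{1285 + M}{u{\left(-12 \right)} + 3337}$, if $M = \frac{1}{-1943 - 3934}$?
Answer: $\frac{25200837128}{65443856553} - \frac{15103888 i \sqrt{5}}{65443856553} \approx 0.38508 - 0.00051607 i$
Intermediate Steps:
$M = - \frac{1}{5877}$ ($M = \frac{1}{-5877} = - \frac{1}{5877} \approx -0.00017015$)
$\frac{1285 + M}{u{\left(-12 \right)} + 3337} = \frac{1285 - \frac{1}{5877}}{\sqrt{-8 - 12} + 3337} = \frac{7551944}{5877 \left(\sqrt{-20} + 3337\right)} = \frac{7551944}{5877 \left(2 i \sqrt{5} + 3337\right)} = \frac{7551944}{5877 \left(3337 + 2 i \sqrt{5}\right)}$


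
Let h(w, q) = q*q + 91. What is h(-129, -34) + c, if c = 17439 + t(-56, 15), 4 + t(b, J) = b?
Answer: 18626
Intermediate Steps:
t(b, J) = -4 + b
h(w, q) = 91 + q² (h(w, q) = q² + 91 = 91 + q²)
c = 17379 (c = 17439 + (-4 - 56) = 17439 - 60 = 17379)
h(-129, -34) + c = (91 + (-34)²) + 17379 = (91 + 1156) + 17379 = 1247 + 17379 = 18626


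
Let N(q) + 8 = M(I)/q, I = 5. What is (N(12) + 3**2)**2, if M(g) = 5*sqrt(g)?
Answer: 269/144 + 5*sqrt(5)/6 ≈ 3.7314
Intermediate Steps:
N(q) = -8 + 5*sqrt(5)/q (N(q) = -8 + (5*sqrt(5))/q = -8 + 5*sqrt(5)/q)
(N(12) + 3**2)**2 = ((-8 + 5*sqrt(5)/12) + 3**2)**2 = ((-8 + 5*sqrt(5)*(1/12)) + 9)**2 = ((-8 + 5*sqrt(5)/12) + 9)**2 = (1 + 5*sqrt(5)/12)**2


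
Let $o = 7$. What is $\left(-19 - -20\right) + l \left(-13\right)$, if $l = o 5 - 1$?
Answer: $-441$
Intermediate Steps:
$l = 34$ ($l = 7 \cdot 5 - 1 = 35 - 1 = 34$)
$\left(-19 - -20\right) + l \left(-13\right) = \left(-19 - -20\right) + 34 \left(-13\right) = \left(-19 + 20\right) - 442 = 1 - 442 = -441$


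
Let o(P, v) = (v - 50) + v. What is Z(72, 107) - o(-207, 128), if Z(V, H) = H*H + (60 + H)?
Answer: 11410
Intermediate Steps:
o(P, v) = -50 + 2*v (o(P, v) = (-50 + v) + v = -50 + 2*v)
Z(V, H) = 60 + H + H**2 (Z(V, H) = H**2 + (60 + H) = 60 + H + H**2)
Z(72, 107) - o(-207, 128) = (60 + 107 + 107**2) - (-50 + 2*128) = (60 + 107 + 11449) - (-50 + 256) = 11616 - 1*206 = 11616 - 206 = 11410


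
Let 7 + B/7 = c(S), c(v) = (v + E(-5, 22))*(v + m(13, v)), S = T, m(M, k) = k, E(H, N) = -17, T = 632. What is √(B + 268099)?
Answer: √5709570 ≈ 2389.5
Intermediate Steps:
S = 632
c(v) = 2*v*(-17 + v) (c(v) = (v - 17)*(v + v) = (-17 + v)*(2*v) = 2*v*(-17 + v))
B = 5441471 (B = -49 + 7*(2*632*(-17 + 632)) = -49 + 7*(2*632*615) = -49 + 7*777360 = -49 + 5441520 = 5441471)
√(B + 268099) = √(5441471 + 268099) = √5709570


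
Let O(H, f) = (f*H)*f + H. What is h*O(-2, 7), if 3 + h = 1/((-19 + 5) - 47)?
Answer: 18400/61 ≈ 301.64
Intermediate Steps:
h = -184/61 (h = -3 + 1/((-19 + 5) - 47) = -3 + 1/(-14 - 47) = -3 + 1/(-61) = -3 - 1/61 = -184/61 ≈ -3.0164)
O(H, f) = H + H*f² (O(H, f) = (H*f)*f + H = H*f² + H = H + H*f²)
h*O(-2, 7) = -(-368)*(1 + 7²)/61 = -(-368)*(1 + 49)/61 = -(-368)*50/61 = -184/61*(-100) = 18400/61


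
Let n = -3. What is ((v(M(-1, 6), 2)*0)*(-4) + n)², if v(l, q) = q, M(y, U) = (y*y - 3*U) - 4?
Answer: 9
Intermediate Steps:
M(y, U) = -4 + y² - 3*U (M(y, U) = (y² - 3*U) - 4 = -4 + y² - 3*U)
((v(M(-1, 6), 2)*0)*(-4) + n)² = ((2*0)*(-4) - 3)² = (0*(-4) - 3)² = (0 - 3)² = (-3)² = 9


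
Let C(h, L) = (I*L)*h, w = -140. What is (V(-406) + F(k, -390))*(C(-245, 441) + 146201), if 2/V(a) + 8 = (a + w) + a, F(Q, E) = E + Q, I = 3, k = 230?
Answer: 6832754567/240 ≈ 2.8470e+7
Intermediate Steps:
V(a) = 2/(-148 + 2*a) (V(a) = 2/(-8 + ((a - 140) + a)) = 2/(-8 + ((-140 + a) + a)) = 2/(-8 + (-140 + 2*a)) = 2/(-148 + 2*a))
C(h, L) = 3*L*h (C(h, L) = (3*L)*h = 3*L*h)
(V(-406) + F(k, -390))*(C(-245, 441) + 146201) = (1/(-74 - 406) + (-390 + 230))*(3*441*(-245) + 146201) = (1/(-480) - 160)*(-324135 + 146201) = (-1/480 - 160)*(-177934) = -76801/480*(-177934) = 6832754567/240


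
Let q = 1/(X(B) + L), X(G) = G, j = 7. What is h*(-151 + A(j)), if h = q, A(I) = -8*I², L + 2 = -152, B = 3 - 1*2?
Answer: 181/51 ≈ 3.5490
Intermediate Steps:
B = 1 (B = 3 - 2 = 1)
L = -154 (L = -2 - 152 = -154)
q = -1/153 (q = 1/(1 - 154) = 1/(-153) = -1/153 ≈ -0.0065359)
h = -1/153 ≈ -0.0065359
h*(-151 + A(j)) = -(-151 - 8*7²)/153 = -(-151 - 8*49)/153 = -(-151 - 392)/153 = -1/153*(-543) = 181/51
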